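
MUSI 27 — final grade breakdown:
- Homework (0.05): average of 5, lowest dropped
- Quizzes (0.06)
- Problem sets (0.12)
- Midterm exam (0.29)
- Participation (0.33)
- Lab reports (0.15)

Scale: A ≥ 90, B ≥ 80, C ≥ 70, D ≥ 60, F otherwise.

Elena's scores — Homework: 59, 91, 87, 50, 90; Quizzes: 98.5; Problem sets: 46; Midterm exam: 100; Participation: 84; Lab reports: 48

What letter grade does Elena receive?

Homework: drop 50 → average of remaining 4 = 327/4 = 81.75
Weighted total:
  Homework 81.75 × 0.05 = 4.0875
  Quizzes 98.5 × 0.06 = 5.91
  Problem sets 46 × 0.12 = 5.52
  Midterm exam 100 × 0.29 = 29
  Participation 84 × 0.33 = 27.72
  Lab reports 48 × 0.15 = 7.2
Sum = 79.4375
79.4375 is ≥ 70 and < 80 → C

C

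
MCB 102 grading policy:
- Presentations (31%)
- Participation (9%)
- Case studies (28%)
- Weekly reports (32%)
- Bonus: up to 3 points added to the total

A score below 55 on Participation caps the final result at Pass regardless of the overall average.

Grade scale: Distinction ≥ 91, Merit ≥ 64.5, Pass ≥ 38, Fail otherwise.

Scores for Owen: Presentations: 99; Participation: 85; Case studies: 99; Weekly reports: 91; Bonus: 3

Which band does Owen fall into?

Participation score 85 ≥ 55: minimum met.
Weighted total:
  Presentations 99 × 0.31 = 30.69
  Participation 85 × 0.09 = 7.65
  Case studies 99 × 0.28 = 27.72
  Weekly reports 91 × 0.32 = 29.12
Sum = 95.18
Bonus: 95.18 + 3 = 98.18
98.18 ≥ 91 → Distinction

Distinction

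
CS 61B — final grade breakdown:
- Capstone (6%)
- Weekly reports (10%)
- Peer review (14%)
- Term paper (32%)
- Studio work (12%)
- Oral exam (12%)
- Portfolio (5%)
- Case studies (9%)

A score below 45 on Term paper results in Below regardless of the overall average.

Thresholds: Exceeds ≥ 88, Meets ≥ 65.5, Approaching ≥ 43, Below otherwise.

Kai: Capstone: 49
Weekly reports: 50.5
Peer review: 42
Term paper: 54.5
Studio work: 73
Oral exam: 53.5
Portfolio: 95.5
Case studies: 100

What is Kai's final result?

Approaching

Term paper score 54.5 ≥ 45: minimum met.
Weighted total:
  Capstone 49 × 0.06 = 2.94
  Weekly reports 50.5 × 0.1 = 5.05
  Peer review 42 × 0.14 = 5.88
  Term paper 54.5 × 0.32 = 17.44
  Studio work 73 × 0.12 = 8.76
  Oral exam 53.5 × 0.12 = 6.42
  Portfolio 95.5 × 0.05 = 4.775
  Case studies 100 × 0.09 = 9
Sum = 60.265
60.265 is ≥ 43 and < 65.5 → Approaching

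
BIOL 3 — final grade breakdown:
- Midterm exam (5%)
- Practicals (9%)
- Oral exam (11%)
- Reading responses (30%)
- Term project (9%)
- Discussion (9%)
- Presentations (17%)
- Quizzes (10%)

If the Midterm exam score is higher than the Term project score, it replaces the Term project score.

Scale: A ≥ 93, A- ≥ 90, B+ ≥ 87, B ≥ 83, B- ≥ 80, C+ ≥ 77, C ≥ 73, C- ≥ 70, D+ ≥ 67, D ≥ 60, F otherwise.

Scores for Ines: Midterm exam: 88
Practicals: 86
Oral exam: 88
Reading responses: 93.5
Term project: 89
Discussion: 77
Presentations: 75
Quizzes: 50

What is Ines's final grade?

Midterm exam (88) ≤ Term project (89), so Term project stays at 89.
Weighted total:
  Midterm exam 88 × 0.05 = 4.4
  Practicals 86 × 0.09 = 7.74
  Oral exam 88 × 0.11 = 9.68
  Reading responses 93.5 × 0.3 = 28.05
  Term project 89 × 0.09 = 8.01
  Discussion 77 × 0.09 = 6.93
  Presentations 75 × 0.17 = 12.75
  Quizzes 50 × 0.1 = 5
Sum = 82.56
82.56 is ≥ 80 and < 83 → B-

B-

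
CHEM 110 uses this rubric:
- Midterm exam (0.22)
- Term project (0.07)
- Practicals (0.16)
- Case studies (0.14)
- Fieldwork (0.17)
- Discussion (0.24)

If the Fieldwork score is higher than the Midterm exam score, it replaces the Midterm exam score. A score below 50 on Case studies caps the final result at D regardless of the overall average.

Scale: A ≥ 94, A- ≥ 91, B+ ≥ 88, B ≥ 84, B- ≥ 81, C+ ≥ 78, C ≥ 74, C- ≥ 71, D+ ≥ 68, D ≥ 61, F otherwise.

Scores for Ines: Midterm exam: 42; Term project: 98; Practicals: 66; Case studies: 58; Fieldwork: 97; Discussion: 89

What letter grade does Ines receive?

B

Fieldwork (97) > Midterm exam (42), so Midterm exam counts as 97.
Case studies score 58 ≥ 50: minimum met.
Weighted total:
  Midterm exam 97 × 0.22 = 21.34
  Term project 98 × 0.07 = 6.86
  Practicals 66 × 0.16 = 10.56
  Case studies 58 × 0.14 = 8.12
  Fieldwork 97 × 0.17 = 16.49
  Discussion 89 × 0.24 = 21.36
Sum = 84.73
84.73 is ≥ 84 and < 88 → B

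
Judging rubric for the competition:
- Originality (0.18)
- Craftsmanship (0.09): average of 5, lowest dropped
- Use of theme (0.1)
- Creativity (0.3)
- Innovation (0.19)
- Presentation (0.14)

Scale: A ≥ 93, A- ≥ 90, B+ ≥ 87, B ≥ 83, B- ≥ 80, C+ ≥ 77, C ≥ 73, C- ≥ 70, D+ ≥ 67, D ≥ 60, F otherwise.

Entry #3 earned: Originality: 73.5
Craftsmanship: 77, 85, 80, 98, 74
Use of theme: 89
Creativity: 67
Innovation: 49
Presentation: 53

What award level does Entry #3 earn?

D

Craftsmanship: drop 74 → average of remaining 4 = 340/4 = 85
Weighted total:
  Originality 73.5 × 0.18 = 13.23
  Craftsmanship 85 × 0.09 = 7.65
  Use of theme 89 × 0.1 = 8.9
  Creativity 67 × 0.3 = 20.1
  Innovation 49 × 0.19 = 9.31
  Presentation 53 × 0.14 = 7.42
Sum = 66.61
66.61 is ≥ 60 and < 67 → D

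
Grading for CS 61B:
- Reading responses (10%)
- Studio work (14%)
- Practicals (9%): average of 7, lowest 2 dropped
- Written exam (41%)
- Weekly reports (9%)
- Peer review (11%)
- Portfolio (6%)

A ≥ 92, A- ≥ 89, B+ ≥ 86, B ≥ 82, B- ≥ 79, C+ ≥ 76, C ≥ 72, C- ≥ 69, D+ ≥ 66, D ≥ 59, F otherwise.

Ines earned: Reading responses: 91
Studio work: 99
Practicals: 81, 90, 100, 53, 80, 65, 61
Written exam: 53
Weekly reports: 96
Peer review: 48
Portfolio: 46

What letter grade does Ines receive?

D+

Practicals: drop 53, 61 → average of remaining 5 = 416/5 = 83.2
Weighted total:
  Reading responses 91 × 0.1 = 9.1
  Studio work 99 × 0.14 = 13.86
  Practicals 83.2 × 0.09 = 7.488
  Written exam 53 × 0.41 = 21.73
  Weekly reports 96 × 0.09 = 8.64
  Peer review 48 × 0.11 = 5.28
  Portfolio 46 × 0.06 = 2.76
Sum = 68.858
68.858 is ≥ 66 and < 69 → D+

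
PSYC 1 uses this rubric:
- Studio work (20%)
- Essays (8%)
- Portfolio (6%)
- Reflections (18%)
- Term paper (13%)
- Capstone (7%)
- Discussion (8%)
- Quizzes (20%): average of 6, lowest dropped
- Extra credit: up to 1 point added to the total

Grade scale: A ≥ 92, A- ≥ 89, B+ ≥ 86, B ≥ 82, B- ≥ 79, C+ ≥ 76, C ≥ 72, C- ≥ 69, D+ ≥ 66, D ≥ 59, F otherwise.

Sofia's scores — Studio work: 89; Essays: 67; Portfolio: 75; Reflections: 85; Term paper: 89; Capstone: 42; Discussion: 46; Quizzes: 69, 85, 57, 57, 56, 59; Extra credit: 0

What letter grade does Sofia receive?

C

Quizzes: drop 56 → average of remaining 5 = 327/5 = 65.4
Weighted total:
  Studio work 89 × 0.2 = 17.8
  Essays 67 × 0.08 = 5.36
  Portfolio 75 × 0.06 = 4.5
  Reflections 85 × 0.18 = 15.3
  Term paper 89 × 0.13 = 11.57
  Capstone 42 × 0.07 = 2.94
  Discussion 46 × 0.08 = 3.68
  Quizzes 65.4 × 0.2 = 13.08
Sum = 74.23
Extra credit: 74.23 + 0 = 74.23
74.23 is ≥ 72 and < 76 → C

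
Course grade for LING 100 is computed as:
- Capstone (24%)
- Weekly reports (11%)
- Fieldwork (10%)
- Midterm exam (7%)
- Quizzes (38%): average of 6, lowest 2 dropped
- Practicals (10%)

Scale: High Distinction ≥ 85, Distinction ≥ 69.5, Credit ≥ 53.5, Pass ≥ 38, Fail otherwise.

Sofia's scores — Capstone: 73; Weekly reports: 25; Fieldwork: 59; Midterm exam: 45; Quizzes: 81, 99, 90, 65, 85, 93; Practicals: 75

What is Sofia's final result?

Distinction

Quizzes: drop 65, 81 → average of remaining 4 = 367/4 = 91.75
Weighted total:
  Capstone 73 × 0.24 = 17.52
  Weekly reports 25 × 0.11 = 2.75
  Fieldwork 59 × 0.1 = 5.9
  Midterm exam 45 × 0.07 = 3.15
  Quizzes 91.75 × 0.38 = 34.865
  Practicals 75 × 0.1 = 7.5
Sum = 71.685
71.685 is ≥ 69.5 and < 85 → Distinction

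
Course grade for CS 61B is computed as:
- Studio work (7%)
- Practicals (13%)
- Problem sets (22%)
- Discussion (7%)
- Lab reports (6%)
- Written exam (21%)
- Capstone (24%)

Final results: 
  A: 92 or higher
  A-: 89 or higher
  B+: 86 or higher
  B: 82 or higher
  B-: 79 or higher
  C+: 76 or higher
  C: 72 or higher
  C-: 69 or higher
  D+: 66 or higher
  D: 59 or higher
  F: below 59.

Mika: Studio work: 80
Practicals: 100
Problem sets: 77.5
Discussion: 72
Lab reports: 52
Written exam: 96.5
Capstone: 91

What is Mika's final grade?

B

Weighted total:
  Studio work 80 × 0.07 = 5.6
  Practicals 100 × 0.13 = 13
  Problem sets 77.5 × 0.22 = 17.05
  Discussion 72 × 0.07 = 5.04
  Lab reports 52 × 0.06 = 3.12
  Written exam 96.5 × 0.21 = 20.265
  Capstone 91 × 0.24 = 21.84
Sum = 85.915
85.915 is ≥ 82 and < 86 → B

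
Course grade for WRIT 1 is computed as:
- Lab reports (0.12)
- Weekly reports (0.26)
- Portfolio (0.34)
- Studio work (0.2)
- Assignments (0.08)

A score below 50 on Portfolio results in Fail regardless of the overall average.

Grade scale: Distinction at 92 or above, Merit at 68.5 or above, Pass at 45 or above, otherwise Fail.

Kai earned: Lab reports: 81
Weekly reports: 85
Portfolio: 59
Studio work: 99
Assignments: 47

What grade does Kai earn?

Portfolio score 59 ≥ 50: minimum met.
Weighted total:
  Lab reports 81 × 0.12 = 9.72
  Weekly reports 85 × 0.26 = 22.1
  Portfolio 59 × 0.34 = 20.06
  Studio work 99 × 0.2 = 19.8
  Assignments 47 × 0.08 = 3.76
Sum = 75.44
75.44 is ≥ 68.5 and < 92 → Merit

Merit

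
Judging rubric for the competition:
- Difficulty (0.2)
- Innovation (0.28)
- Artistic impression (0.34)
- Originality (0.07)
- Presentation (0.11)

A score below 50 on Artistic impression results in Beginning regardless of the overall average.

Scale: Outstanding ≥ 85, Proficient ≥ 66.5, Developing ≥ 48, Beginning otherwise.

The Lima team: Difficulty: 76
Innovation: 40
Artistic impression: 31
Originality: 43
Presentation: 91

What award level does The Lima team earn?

Artistic impression score 31 < 50: minimum not met.
Weighted total:
  Difficulty 76 × 0.2 = 15.2
  Innovation 40 × 0.28 = 11.2
  Artistic impression 31 × 0.34 = 10.54
  Originality 43 × 0.07 = 3.01
  Presentation 91 × 0.11 = 10.01
Sum = 49.96
Because the Artistic impression minimum was not met, the result is Beginning.

Beginning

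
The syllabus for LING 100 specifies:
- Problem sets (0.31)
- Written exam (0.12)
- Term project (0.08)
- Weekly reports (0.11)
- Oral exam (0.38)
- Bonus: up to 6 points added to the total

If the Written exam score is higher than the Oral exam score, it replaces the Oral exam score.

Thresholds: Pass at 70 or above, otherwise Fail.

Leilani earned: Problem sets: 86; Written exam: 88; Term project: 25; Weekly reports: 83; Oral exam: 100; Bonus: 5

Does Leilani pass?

Written exam (88) ≤ Oral exam (100), so Oral exam stays at 100.
Weighted total:
  Problem sets 86 × 0.31 = 26.66
  Written exam 88 × 0.12 = 10.56
  Term project 25 × 0.08 = 2
  Weekly reports 83 × 0.11 = 9.13
  Oral exam 100 × 0.38 = 38
Sum = 86.35
Bonus: 86.35 + 5 = 91.35
91.35 ≥ 70 → Pass

Pass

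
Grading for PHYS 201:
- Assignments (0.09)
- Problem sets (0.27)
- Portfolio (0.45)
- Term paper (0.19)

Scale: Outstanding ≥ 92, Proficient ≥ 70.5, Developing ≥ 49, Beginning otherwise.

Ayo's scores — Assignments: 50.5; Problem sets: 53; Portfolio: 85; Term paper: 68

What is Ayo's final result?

Weighted total:
  Assignments 50.5 × 0.09 = 4.545
  Problem sets 53 × 0.27 = 14.31
  Portfolio 85 × 0.45 = 38.25
  Term paper 68 × 0.19 = 12.92
Sum = 70.025
70.025 is ≥ 49 and < 70.5 → Developing

Developing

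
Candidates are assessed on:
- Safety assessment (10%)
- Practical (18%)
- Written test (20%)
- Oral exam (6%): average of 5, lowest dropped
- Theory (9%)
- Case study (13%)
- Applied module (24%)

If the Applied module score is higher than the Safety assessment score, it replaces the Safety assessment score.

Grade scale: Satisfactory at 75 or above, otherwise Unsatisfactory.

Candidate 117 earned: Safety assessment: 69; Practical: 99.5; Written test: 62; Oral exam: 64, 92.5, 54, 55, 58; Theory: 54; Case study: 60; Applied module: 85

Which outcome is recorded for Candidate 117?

Satisfactory

Oral exam: drop 54 → average of remaining 4 = 269.5/4 = 67.375
Applied module (85) > Safety assessment (69), so Safety assessment counts as 85.
Weighted total:
  Safety assessment 85 × 0.1 = 8.5
  Practical 99.5 × 0.18 = 17.91
  Written test 62 × 0.2 = 12.4
  Oral exam 67.375 × 0.06 = 4.0425
  Theory 54 × 0.09 = 4.86
  Case study 60 × 0.13 = 7.8
  Applied module 85 × 0.24 = 20.4
Sum = 75.9125
75.9125 ≥ 75 → Satisfactory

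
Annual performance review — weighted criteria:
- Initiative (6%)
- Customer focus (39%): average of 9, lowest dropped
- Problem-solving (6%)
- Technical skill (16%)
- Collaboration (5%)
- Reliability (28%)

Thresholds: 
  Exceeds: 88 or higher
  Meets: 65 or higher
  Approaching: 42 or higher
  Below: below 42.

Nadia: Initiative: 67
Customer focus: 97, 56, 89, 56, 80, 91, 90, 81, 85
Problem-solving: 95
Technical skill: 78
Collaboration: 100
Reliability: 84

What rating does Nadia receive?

Meets

Customer focus: drop 56 → average of remaining 8 = 669/8 = 83.625
Weighted total:
  Initiative 67 × 0.06 = 4.02
  Customer focus 83.625 × 0.39 = 32.61375
  Problem-solving 95 × 0.06 = 5.7
  Technical skill 78 × 0.16 = 12.48
  Collaboration 100 × 0.05 = 5
  Reliability 84 × 0.28 = 23.52
Sum = 83.33375
83.33375 is ≥ 65 and < 88 → Meets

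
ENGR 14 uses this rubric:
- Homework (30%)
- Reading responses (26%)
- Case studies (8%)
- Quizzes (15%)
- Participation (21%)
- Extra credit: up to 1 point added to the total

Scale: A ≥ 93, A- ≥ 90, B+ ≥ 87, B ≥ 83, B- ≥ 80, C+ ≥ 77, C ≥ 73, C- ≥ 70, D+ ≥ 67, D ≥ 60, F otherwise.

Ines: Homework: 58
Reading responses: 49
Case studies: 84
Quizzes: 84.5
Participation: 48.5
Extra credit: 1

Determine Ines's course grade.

Weighted total:
  Homework 58 × 0.3 = 17.4
  Reading responses 49 × 0.26 = 12.74
  Case studies 84 × 0.08 = 6.72
  Quizzes 84.5 × 0.15 = 12.675
  Participation 48.5 × 0.21 = 10.185
Sum = 59.72
Extra credit: 59.72 + 1 = 60.72
60.72 is ≥ 60 and < 67 → D

D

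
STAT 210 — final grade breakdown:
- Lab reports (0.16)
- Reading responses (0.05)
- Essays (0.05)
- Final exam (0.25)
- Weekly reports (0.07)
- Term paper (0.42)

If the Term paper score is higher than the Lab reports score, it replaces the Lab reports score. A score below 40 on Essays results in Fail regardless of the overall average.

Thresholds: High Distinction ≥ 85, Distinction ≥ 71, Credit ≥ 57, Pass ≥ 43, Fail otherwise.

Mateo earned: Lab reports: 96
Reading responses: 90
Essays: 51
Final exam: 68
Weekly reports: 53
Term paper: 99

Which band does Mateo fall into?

Term paper (99) > Lab reports (96), so Lab reports counts as 99.
Essays score 51 ≥ 40: minimum met.
Weighted total:
  Lab reports 99 × 0.16 = 15.84
  Reading responses 90 × 0.05 = 4.5
  Essays 51 × 0.05 = 2.55
  Final exam 68 × 0.25 = 17
  Weekly reports 53 × 0.07 = 3.71
  Term paper 99 × 0.42 = 41.58
Sum = 85.18
85.18 ≥ 85 → High Distinction

High Distinction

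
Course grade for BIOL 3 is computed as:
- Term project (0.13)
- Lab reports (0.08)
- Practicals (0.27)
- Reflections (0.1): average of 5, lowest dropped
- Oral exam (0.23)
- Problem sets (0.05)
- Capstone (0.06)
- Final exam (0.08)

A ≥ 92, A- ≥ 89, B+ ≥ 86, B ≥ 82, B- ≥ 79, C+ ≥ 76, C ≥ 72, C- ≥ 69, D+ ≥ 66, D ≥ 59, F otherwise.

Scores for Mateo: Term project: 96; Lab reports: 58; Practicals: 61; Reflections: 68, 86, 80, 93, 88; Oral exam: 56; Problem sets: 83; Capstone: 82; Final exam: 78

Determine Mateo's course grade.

Reflections: drop 68 → average of remaining 4 = 347/4 = 86.75
Weighted total:
  Term project 96 × 0.13 = 12.48
  Lab reports 58 × 0.08 = 4.64
  Practicals 61 × 0.27 = 16.47
  Reflections 86.75 × 0.1 = 8.675
  Oral exam 56 × 0.23 = 12.88
  Problem sets 83 × 0.05 = 4.15
  Capstone 82 × 0.06 = 4.92
  Final exam 78 × 0.08 = 6.24
Sum = 70.455
70.455 is ≥ 69 and < 72 → C-

C-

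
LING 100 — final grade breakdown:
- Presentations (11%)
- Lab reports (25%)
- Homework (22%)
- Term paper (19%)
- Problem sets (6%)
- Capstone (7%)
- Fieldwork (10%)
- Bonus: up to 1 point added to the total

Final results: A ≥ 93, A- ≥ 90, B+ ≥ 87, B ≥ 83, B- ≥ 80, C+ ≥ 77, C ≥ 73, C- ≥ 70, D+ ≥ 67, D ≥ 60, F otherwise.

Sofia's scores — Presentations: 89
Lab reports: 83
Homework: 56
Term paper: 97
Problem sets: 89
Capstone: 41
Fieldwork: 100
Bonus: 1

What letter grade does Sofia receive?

B-

Weighted total:
  Presentations 89 × 0.11 = 9.79
  Lab reports 83 × 0.25 = 20.75
  Homework 56 × 0.22 = 12.32
  Term paper 97 × 0.19 = 18.43
  Problem sets 89 × 0.06 = 5.34
  Capstone 41 × 0.07 = 2.87
  Fieldwork 100 × 0.1 = 10
Sum = 79.5
Bonus: 79.5 + 1 = 80.5
80.5 is ≥ 80 and < 83 → B-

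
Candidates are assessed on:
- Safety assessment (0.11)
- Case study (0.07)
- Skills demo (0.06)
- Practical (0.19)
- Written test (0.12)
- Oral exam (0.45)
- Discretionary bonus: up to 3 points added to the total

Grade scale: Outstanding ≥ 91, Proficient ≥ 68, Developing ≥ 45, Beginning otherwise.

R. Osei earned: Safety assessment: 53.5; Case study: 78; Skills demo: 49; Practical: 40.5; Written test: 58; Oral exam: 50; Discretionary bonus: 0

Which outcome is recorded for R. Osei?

Developing

Weighted total:
  Safety assessment 53.5 × 0.11 = 5.885
  Case study 78 × 0.07 = 5.46
  Skills demo 49 × 0.06 = 2.94
  Practical 40.5 × 0.19 = 7.695
  Written test 58 × 0.12 = 6.96
  Oral exam 50 × 0.45 = 22.5
Sum = 51.44
Discretionary bonus: 51.44 + 0 = 51.44
51.44 is ≥ 45 and < 68 → Developing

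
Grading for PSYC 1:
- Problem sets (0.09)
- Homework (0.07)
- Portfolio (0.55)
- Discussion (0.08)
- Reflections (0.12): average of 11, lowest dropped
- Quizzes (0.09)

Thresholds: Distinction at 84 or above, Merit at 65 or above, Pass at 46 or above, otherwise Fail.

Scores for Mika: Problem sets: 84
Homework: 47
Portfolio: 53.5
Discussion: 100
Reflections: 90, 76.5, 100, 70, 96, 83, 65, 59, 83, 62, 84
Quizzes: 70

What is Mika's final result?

Pass

Reflections: drop 59 → average of remaining 10 = 809.5/10 = 80.95
Weighted total:
  Problem sets 84 × 0.09 = 7.56
  Homework 47 × 0.07 = 3.29
  Portfolio 53.5 × 0.55 = 29.425
  Discussion 100 × 0.08 = 8
  Reflections 80.95 × 0.12 = 9.714
  Quizzes 70 × 0.09 = 6.3
Sum = 64.289
64.289 is ≥ 46 and < 65 → Pass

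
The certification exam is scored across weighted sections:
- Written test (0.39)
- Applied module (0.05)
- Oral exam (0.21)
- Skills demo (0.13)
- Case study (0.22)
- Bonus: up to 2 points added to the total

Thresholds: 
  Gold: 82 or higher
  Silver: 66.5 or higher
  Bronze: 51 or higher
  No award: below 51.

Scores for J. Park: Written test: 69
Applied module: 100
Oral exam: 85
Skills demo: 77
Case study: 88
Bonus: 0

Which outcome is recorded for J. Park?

Weighted total:
  Written test 69 × 0.39 = 26.91
  Applied module 100 × 0.05 = 5
  Oral exam 85 × 0.21 = 17.85
  Skills demo 77 × 0.13 = 10.01
  Case study 88 × 0.22 = 19.36
Sum = 79.13
Bonus: 79.13 + 0 = 79.13
79.13 is ≥ 66.5 and < 82 → Silver

Silver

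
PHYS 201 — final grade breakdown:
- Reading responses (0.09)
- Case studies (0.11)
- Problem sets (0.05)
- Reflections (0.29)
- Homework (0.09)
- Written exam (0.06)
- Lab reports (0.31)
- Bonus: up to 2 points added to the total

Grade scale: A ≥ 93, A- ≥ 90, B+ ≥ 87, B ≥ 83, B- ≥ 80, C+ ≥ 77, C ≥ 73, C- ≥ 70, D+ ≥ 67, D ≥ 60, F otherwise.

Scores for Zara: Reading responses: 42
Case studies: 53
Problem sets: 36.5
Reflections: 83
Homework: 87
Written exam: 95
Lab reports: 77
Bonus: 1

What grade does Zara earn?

C

Weighted total:
  Reading responses 42 × 0.09 = 3.78
  Case studies 53 × 0.11 = 5.83
  Problem sets 36.5 × 0.05 = 1.825
  Reflections 83 × 0.29 = 24.07
  Homework 87 × 0.09 = 7.83
  Written exam 95 × 0.06 = 5.7
  Lab reports 77 × 0.31 = 23.87
Sum = 72.905
Bonus: 72.905 + 1 = 73.905
73.905 is ≥ 73 and < 77 → C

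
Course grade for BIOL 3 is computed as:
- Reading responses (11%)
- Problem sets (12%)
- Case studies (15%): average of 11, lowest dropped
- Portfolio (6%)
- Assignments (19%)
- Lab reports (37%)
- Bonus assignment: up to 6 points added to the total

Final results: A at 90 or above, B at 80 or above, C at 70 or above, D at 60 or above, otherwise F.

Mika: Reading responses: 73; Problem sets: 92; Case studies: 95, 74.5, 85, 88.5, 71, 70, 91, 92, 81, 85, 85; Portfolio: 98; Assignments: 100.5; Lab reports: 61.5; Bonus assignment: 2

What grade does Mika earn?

B

Case studies: drop 70 → average of remaining 10 = 848/10 = 84.8
Weighted total:
  Reading responses 73 × 0.11 = 8.03
  Problem sets 92 × 0.12 = 11.04
  Case studies 84.8 × 0.15 = 12.72
  Portfolio 98 × 0.06 = 5.88
  Assignments 100.5 × 0.19 = 19.095
  Lab reports 61.5 × 0.37 = 22.755
Sum = 79.52
Bonus assignment: 79.52 + 2 = 81.52
81.52 is ≥ 80 and < 90 → B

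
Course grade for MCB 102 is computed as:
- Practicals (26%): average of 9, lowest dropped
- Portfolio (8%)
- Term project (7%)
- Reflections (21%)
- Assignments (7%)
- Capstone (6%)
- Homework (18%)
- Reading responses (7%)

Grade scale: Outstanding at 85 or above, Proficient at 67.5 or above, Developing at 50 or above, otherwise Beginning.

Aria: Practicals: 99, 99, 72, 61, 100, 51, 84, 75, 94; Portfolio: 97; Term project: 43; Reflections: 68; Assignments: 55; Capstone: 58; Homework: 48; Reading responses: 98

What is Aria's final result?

Proficient

Practicals: drop 51 → average of remaining 8 = 684/8 = 85.5
Weighted total:
  Practicals 85.5 × 0.26 = 22.23
  Portfolio 97 × 0.08 = 7.76
  Term project 43 × 0.07 = 3.01
  Reflections 68 × 0.21 = 14.28
  Assignments 55 × 0.07 = 3.85
  Capstone 58 × 0.06 = 3.48
  Homework 48 × 0.18 = 8.64
  Reading responses 98 × 0.07 = 6.86
Sum = 70.11
70.11 is ≥ 67.5 and < 85 → Proficient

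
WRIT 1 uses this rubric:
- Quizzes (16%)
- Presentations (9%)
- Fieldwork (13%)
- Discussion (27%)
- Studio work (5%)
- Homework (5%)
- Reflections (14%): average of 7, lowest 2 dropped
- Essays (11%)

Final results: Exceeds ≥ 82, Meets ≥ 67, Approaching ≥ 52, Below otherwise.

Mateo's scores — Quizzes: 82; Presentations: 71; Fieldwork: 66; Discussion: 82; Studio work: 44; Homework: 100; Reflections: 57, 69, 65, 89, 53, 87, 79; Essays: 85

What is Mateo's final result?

Meets

Reflections: drop 53, 57 → average of remaining 5 = 389/5 = 77.8
Weighted total:
  Quizzes 82 × 0.16 = 13.12
  Presentations 71 × 0.09 = 6.39
  Fieldwork 66 × 0.13 = 8.58
  Discussion 82 × 0.27 = 22.14
  Studio work 44 × 0.05 = 2.2
  Homework 100 × 0.05 = 5
  Reflections 77.8 × 0.14 = 10.892
  Essays 85 × 0.11 = 9.35
Sum = 77.672
77.672 is ≥ 67 and < 82 → Meets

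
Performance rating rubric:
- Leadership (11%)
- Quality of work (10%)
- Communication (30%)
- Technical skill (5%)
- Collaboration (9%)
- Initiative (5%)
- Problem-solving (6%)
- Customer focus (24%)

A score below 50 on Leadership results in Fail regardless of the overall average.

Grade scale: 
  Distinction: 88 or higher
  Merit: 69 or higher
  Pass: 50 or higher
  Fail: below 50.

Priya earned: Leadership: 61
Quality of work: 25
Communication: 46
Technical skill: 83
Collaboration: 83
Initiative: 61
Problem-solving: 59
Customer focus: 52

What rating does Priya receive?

Pass

Leadership score 61 ≥ 50: minimum met.
Weighted total:
  Leadership 61 × 0.11 = 6.71
  Quality of work 25 × 0.1 = 2.5
  Communication 46 × 0.3 = 13.8
  Technical skill 83 × 0.05 = 4.15
  Collaboration 83 × 0.09 = 7.47
  Initiative 61 × 0.05 = 3.05
  Problem-solving 59 × 0.06 = 3.54
  Customer focus 52 × 0.24 = 12.48
Sum = 53.7
53.7 is ≥ 50 and < 69 → Pass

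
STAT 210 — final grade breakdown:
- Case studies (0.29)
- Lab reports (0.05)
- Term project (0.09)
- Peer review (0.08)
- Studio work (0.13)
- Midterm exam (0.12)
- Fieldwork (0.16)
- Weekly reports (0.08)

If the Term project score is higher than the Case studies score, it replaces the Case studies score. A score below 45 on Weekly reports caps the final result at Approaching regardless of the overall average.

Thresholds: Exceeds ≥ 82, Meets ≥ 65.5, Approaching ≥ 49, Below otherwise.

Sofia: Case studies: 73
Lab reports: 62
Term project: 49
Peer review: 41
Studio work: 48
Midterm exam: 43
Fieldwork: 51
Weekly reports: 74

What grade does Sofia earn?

Term project (49) ≤ Case studies (73), so Case studies stays at 73.
Weekly reports score 74 ≥ 45: minimum met.
Weighted total:
  Case studies 73 × 0.29 = 21.17
  Lab reports 62 × 0.05 = 3.1
  Term project 49 × 0.09 = 4.41
  Peer review 41 × 0.08 = 3.28
  Studio work 48 × 0.13 = 6.24
  Midterm exam 43 × 0.12 = 5.16
  Fieldwork 51 × 0.16 = 8.16
  Weekly reports 74 × 0.08 = 5.92
Sum = 57.44
57.44 is ≥ 49 and < 65.5 → Approaching

Approaching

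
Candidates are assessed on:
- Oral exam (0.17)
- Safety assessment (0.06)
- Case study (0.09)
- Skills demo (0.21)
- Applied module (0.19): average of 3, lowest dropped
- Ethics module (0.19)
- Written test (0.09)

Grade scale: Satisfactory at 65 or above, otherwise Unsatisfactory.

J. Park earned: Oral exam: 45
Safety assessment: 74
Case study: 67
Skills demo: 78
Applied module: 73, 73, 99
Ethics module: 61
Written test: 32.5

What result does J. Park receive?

Applied module: drop 73 → average of remaining 2 = 172/2 = 86
Weighted total:
  Oral exam 45 × 0.17 = 7.65
  Safety assessment 74 × 0.06 = 4.44
  Case study 67 × 0.09 = 6.03
  Skills demo 78 × 0.21 = 16.38
  Applied module 86 × 0.19 = 16.34
  Ethics module 61 × 0.19 = 11.59
  Written test 32.5 × 0.09 = 2.925
Sum = 65.355
65.355 ≥ 65 → Satisfactory

Satisfactory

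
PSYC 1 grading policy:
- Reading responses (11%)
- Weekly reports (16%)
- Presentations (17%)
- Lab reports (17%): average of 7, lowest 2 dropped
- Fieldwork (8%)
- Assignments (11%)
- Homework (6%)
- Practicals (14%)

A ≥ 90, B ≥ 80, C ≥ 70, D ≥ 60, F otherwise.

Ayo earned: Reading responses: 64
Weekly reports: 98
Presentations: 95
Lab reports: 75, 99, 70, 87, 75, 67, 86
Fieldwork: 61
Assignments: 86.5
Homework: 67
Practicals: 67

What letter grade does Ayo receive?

Lab reports: drop 67, 70 → average of remaining 5 = 422/5 = 84.4
Weighted total:
  Reading responses 64 × 0.11 = 7.04
  Weekly reports 98 × 0.16 = 15.68
  Presentations 95 × 0.17 = 16.15
  Lab reports 84.4 × 0.17 = 14.348
  Fieldwork 61 × 0.08 = 4.88
  Assignments 86.5 × 0.11 = 9.515
  Homework 67 × 0.06 = 4.02
  Practicals 67 × 0.14 = 9.38
Sum = 81.013
81.013 is ≥ 80 and < 90 → B

B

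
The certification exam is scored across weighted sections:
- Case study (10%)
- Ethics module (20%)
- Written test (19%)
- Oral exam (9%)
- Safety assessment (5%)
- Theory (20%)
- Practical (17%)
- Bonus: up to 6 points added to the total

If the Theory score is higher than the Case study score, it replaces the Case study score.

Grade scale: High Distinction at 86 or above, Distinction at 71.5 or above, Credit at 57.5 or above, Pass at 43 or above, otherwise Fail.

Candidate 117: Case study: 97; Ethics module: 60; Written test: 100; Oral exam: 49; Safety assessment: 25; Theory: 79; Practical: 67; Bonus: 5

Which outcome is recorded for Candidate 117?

Distinction

Theory (79) ≤ Case study (97), so Case study stays at 97.
Weighted total:
  Case study 97 × 0.1 = 9.7
  Ethics module 60 × 0.2 = 12
  Written test 100 × 0.19 = 19
  Oral exam 49 × 0.09 = 4.41
  Safety assessment 25 × 0.05 = 1.25
  Theory 79 × 0.2 = 15.8
  Practical 67 × 0.17 = 11.39
Sum = 73.55
Bonus: 73.55 + 5 = 78.55
78.55 is ≥ 71.5 and < 86 → Distinction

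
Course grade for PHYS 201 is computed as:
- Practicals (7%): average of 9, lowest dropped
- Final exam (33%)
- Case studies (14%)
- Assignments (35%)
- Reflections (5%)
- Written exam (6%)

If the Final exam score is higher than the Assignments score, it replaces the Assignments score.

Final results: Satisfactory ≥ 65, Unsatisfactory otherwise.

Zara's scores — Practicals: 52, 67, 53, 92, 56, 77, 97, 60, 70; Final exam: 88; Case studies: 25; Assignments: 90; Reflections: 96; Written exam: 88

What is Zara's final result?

Satisfactory

Practicals: drop 52 → average of remaining 8 = 572/8 = 71.5
Final exam (88) ≤ Assignments (90), so Assignments stays at 90.
Weighted total:
  Practicals 71.5 × 0.07 = 5.005
  Final exam 88 × 0.33 = 29.04
  Case studies 25 × 0.14 = 3.5
  Assignments 90 × 0.35 = 31.5
  Reflections 96 × 0.05 = 4.8
  Written exam 88 × 0.06 = 5.28
Sum = 79.125
79.125 ≥ 65 → Satisfactory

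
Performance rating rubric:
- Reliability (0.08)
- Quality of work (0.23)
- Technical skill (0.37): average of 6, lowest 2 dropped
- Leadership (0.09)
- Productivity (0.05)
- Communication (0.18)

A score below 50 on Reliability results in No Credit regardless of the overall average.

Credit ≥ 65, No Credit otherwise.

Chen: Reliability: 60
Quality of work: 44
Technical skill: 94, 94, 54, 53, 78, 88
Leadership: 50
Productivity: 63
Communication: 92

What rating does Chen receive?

Credit

Technical skill: drop 53, 54 → average of remaining 4 = 354/4 = 88.5
Reliability score 60 ≥ 50: minimum met.
Weighted total:
  Reliability 60 × 0.08 = 4.8
  Quality of work 44 × 0.23 = 10.12
  Technical skill 88.5 × 0.37 = 32.745
  Leadership 50 × 0.09 = 4.5
  Productivity 63 × 0.05 = 3.15
  Communication 92 × 0.18 = 16.56
Sum = 71.875
71.875 ≥ 65 → Credit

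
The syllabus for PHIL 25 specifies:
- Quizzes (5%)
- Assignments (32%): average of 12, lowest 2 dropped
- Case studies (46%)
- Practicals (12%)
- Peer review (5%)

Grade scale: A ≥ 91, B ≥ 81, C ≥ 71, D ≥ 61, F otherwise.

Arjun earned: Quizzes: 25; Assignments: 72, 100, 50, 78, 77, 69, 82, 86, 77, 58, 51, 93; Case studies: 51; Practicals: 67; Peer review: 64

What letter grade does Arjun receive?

Assignments: drop 50, 51 → average of remaining 10 = 792/10 = 79.2
Weighted total:
  Quizzes 25 × 0.05 = 1.25
  Assignments 79.2 × 0.32 = 25.344
  Case studies 51 × 0.46 = 23.46
  Practicals 67 × 0.12 = 8.04
  Peer review 64 × 0.05 = 3.2
Sum = 61.294
61.294 is ≥ 61 and < 71 → D

D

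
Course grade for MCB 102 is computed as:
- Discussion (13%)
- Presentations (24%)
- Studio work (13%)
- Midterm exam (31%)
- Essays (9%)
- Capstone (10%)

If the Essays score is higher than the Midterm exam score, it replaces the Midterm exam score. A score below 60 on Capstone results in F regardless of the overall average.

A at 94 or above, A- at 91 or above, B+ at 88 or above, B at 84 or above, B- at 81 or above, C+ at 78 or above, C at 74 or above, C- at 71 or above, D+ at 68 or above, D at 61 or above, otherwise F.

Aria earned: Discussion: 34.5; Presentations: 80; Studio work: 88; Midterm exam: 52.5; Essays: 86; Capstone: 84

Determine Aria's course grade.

Essays (86) > Midterm exam (52.5), so Midterm exam counts as 86.
Capstone score 84 ≥ 60: minimum met.
Weighted total:
  Discussion 34.5 × 0.13 = 4.485
  Presentations 80 × 0.24 = 19.2
  Studio work 88 × 0.13 = 11.44
  Midterm exam 86 × 0.31 = 26.66
  Essays 86 × 0.09 = 7.74
  Capstone 84 × 0.1 = 8.4
Sum = 77.925
77.925 is ≥ 74 and < 78 → C

C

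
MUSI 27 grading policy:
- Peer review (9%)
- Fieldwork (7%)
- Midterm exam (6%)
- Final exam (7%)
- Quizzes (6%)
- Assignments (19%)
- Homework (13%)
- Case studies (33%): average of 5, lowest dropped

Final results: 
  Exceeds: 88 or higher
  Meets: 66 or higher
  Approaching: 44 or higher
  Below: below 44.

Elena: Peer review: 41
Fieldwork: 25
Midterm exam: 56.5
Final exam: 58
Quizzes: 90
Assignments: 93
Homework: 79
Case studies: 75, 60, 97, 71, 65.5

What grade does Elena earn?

Case studies: drop 60 → average of remaining 4 = 308.5/4 = 77.125
Weighted total:
  Peer review 41 × 0.09 = 3.69
  Fieldwork 25 × 0.07 = 1.75
  Midterm exam 56.5 × 0.06 = 3.39
  Final exam 58 × 0.07 = 4.06
  Quizzes 90 × 0.06 = 5.4
  Assignments 93 × 0.19 = 17.67
  Homework 79 × 0.13 = 10.27
  Case studies 77.125 × 0.33 = 25.45125
Sum = 71.68125
71.68125 is ≥ 66 and < 88 → Meets

Meets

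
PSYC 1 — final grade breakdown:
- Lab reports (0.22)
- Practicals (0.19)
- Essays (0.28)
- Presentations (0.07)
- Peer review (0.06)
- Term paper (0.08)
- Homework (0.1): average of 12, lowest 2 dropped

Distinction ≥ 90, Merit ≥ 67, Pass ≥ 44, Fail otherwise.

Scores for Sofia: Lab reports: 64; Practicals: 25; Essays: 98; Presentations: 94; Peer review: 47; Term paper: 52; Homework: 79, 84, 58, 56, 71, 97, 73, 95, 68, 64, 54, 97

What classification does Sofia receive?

Homework: drop 54, 56 → average of remaining 10 = 786/10 = 78.6
Weighted total:
  Lab reports 64 × 0.22 = 14.08
  Practicals 25 × 0.19 = 4.75
  Essays 98 × 0.28 = 27.44
  Presentations 94 × 0.07 = 6.58
  Peer review 47 × 0.06 = 2.82
  Term paper 52 × 0.08 = 4.16
  Homework 78.6 × 0.1 = 7.86
Sum = 67.69
67.69 is ≥ 67 and < 90 → Merit

Merit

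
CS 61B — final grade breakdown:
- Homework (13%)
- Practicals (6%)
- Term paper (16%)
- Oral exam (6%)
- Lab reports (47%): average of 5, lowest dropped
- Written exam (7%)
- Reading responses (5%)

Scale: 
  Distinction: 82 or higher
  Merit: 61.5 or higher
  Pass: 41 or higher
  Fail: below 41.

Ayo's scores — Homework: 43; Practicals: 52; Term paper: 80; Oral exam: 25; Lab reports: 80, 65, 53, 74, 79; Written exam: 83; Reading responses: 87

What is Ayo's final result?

Lab reports: drop 53 → average of remaining 4 = 298/4 = 74.5
Weighted total:
  Homework 43 × 0.13 = 5.59
  Practicals 52 × 0.06 = 3.12
  Term paper 80 × 0.16 = 12.8
  Oral exam 25 × 0.06 = 1.5
  Lab reports 74.5 × 0.47 = 35.015
  Written exam 83 × 0.07 = 5.81
  Reading responses 87 × 0.05 = 4.35
Sum = 68.185
68.185 is ≥ 61.5 and < 82 → Merit

Merit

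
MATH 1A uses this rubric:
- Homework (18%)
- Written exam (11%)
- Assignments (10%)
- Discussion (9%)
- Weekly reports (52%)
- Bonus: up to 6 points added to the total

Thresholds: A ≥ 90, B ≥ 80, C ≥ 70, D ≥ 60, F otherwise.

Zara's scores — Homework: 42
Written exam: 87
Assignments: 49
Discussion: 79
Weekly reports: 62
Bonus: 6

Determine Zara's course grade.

Weighted total:
  Homework 42 × 0.18 = 7.56
  Written exam 87 × 0.11 = 9.57
  Assignments 49 × 0.1 = 4.9
  Discussion 79 × 0.09 = 7.11
  Weekly reports 62 × 0.52 = 32.24
Sum = 61.38
Bonus: 61.38 + 6 = 67.38
67.38 is ≥ 60 and < 70 → D

D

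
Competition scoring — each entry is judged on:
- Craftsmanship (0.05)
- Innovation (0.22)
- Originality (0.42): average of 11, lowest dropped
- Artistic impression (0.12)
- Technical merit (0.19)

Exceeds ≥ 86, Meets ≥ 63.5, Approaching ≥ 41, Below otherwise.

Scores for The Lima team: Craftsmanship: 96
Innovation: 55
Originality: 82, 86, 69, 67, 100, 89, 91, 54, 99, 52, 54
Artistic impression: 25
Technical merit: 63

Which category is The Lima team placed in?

Meets

Originality: drop 52 → average of remaining 10 = 791/10 = 79.1
Weighted total:
  Craftsmanship 96 × 0.05 = 4.8
  Innovation 55 × 0.22 = 12.1
  Originality 79.1 × 0.42 = 33.222
  Artistic impression 25 × 0.12 = 3
  Technical merit 63 × 0.19 = 11.97
Sum = 65.092
65.092 is ≥ 63.5 and < 86 → Meets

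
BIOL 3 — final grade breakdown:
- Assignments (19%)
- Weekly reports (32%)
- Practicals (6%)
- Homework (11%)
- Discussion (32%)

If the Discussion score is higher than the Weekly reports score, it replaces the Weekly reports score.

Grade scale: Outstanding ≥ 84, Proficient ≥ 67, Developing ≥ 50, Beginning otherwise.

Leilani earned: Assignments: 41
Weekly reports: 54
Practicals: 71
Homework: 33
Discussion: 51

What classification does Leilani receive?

Discussion (51) ≤ Weekly reports (54), so Weekly reports stays at 54.
Weighted total:
  Assignments 41 × 0.19 = 7.79
  Weekly reports 54 × 0.32 = 17.28
  Practicals 71 × 0.06 = 4.26
  Homework 33 × 0.11 = 3.63
  Discussion 51 × 0.32 = 16.32
Sum = 49.28
49.28 < 50 → Beginning

Beginning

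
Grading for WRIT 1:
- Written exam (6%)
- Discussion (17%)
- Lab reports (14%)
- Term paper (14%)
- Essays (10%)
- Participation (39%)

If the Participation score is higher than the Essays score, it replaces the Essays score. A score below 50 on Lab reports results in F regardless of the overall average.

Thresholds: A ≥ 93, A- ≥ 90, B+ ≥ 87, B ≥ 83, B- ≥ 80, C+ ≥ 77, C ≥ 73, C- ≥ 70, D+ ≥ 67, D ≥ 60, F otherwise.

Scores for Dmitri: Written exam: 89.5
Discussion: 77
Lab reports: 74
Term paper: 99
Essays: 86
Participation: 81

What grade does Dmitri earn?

Participation (81) ≤ Essays (86), so Essays stays at 86.
Lab reports score 74 ≥ 50: minimum met.
Weighted total:
  Written exam 89.5 × 0.06 = 5.37
  Discussion 77 × 0.17 = 13.09
  Lab reports 74 × 0.14 = 10.36
  Term paper 99 × 0.14 = 13.86
  Essays 86 × 0.1 = 8.6
  Participation 81 × 0.39 = 31.59
Sum = 82.87
82.87 is ≥ 80 and < 83 → B-

B-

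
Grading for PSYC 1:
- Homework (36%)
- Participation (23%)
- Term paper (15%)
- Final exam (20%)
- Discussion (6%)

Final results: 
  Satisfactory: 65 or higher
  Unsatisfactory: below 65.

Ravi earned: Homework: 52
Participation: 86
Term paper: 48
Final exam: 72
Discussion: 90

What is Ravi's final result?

Weighted total:
  Homework 52 × 0.36 = 18.72
  Participation 86 × 0.23 = 19.78
  Term paper 48 × 0.15 = 7.2
  Final exam 72 × 0.2 = 14.4
  Discussion 90 × 0.06 = 5.4
Sum = 65.5
65.5 ≥ 65 → Satisfactory

Satisfactory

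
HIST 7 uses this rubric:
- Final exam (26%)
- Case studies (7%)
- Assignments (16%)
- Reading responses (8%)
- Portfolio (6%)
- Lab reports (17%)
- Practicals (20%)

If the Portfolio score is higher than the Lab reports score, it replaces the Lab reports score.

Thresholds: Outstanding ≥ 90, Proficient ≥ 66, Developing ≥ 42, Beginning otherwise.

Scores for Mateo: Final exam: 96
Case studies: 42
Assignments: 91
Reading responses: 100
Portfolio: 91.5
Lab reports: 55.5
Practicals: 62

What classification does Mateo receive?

Portfolio (91.5) > Lab reports (55.5), so Lab reports counts as 91.5.
Weighted total:
  Final exam 96 × 0.26 = 24.96
  Case studies 42 × 0.07 = 2.94
  Assignments 91 × 0.16 = 14.56
  Reading responses 100 × 0.08 = 8
  Portfolio 91.5 × 0.06 = 5.49
  Lab reports 91.5 × 0.17 = 15.555
  Practicals 62 × 0.2 = 12.4
Sum = 83.905
83.905 is ≥ 66 and < 90 → Proficient

Proficient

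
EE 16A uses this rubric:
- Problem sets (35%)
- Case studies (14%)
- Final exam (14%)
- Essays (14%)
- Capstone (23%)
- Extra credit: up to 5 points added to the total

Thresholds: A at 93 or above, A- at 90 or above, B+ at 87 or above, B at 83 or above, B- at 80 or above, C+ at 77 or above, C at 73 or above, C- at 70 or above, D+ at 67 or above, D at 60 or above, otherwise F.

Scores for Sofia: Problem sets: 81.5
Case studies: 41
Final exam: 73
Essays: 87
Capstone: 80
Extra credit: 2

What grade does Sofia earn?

Weighted total:
  Problem sets 81.5 × 0.35 = 28.525
  Case studies 41 × 0.14 = 5.74
  Final exam 73 × 0.14 = 10.22
  Essays 87 × 0.14 = 12.18
  Capstone 80 × 0.23 = 18.4
Sum = 75.065
Extra credit: 75.065 + 2 = 77.065
77.065 is ≥ 77 and < 80 → C+

C+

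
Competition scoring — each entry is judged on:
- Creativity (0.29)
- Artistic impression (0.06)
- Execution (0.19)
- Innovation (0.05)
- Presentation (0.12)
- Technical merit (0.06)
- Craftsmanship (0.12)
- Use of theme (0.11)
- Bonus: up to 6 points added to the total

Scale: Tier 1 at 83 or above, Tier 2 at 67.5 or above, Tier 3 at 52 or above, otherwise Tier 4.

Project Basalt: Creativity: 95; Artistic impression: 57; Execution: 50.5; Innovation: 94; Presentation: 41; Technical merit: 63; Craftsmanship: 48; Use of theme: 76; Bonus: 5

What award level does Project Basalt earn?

Tier 2

Weighted total:
  Creativity 95 × 0.29 = 27.55
  Artistic impression 57 × 0.06 = 3.42
  Execution 50.5 × 0.19 = 9.595
  Innovation 94 × 0.05 = 4.7
  Presentation 41 × 0.12 = 4.92
  Technical merit 63 × 0.06 = 3.78
  Craftsmanship 48 × 0.12 = 5.76
  Use of theme 76 × 0.11 = 8.36
Sum = 68.085
Bonus: 68.085 + 5 = 73.085
73.085 is ≥ 67.5 and < 83 → Tier 2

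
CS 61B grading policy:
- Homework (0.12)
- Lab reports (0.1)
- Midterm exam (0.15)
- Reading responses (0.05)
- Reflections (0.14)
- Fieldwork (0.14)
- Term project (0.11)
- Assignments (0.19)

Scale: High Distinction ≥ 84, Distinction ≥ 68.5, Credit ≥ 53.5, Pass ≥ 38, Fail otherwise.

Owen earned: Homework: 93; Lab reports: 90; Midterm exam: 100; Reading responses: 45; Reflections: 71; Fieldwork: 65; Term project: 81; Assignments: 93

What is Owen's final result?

Distinction

Weighted total:
  Homework 93 × 0.12 = 11.16
  Lab reports 90 × 0.1 = 9
  Midterm exam 100 × 0.15 = 15
  Reading responses 45 × 0.05 = 2.25
  Reflections 71 × 0.14 = 9.94
  Fieldwork 65 × 0.14 = 9.1
  Term project 81 × 0.11 = 8.91
  Assignments 93 × 0.19 = 17.67
Sum = 83.03
83.03 is ≥ 68.5 and < 84 → Distinction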